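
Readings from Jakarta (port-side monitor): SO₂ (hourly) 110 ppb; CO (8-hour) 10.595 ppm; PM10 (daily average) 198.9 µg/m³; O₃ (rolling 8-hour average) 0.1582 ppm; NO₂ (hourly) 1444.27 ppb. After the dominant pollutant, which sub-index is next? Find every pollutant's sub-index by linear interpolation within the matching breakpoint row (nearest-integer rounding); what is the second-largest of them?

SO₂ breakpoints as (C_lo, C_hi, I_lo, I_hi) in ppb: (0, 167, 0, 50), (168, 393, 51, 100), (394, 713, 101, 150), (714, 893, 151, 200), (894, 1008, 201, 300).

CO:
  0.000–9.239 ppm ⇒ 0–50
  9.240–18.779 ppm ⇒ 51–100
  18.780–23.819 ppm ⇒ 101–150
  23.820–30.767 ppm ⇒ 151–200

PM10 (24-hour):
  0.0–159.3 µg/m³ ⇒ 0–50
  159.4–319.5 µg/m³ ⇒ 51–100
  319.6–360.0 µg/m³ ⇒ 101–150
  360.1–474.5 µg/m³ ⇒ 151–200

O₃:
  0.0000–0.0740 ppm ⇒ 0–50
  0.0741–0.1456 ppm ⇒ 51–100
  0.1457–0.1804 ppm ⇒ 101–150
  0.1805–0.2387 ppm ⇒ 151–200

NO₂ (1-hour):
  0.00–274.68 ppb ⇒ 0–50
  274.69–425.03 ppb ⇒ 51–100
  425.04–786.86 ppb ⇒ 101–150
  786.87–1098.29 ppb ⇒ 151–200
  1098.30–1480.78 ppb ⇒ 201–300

119

SO₂: row 0–167 (AQI 0–50). (50−0)·(110−0)/(167−0) + 0 = 50·110/167 + 0 ≈ 32.93 → 33.
CO 10.595: bracket 9.240–18.779 → index 51–100; slope 49/9.539, offset 1.355.
AQI = 51 + 49/9.539·1.355 ≈ 57.96 ⇒ 58.
PM10: 198.9 ∈ [159.4, 319.5] ↔ index [51, 100].
51 + (198.9−159.4)·(100−51)/(319.5−159.4) = 51 + 39.5·49/160.1 ≈ 63.09, so AQI = 63.
O₃: row 0.1457–0.1804 (AQI 101–150). (150−101)·(0.1582−0.1457)/(0.1804−0.1457) + 101 = 49·0.0125/0.0347 + 101 ≈ 118.65 → 119.
NO₂: 1444.27 lies in 1098.30–1480.78, so I_lo=201, I_hi=300, C_lo=1098.30, C_hi=1480.78.
(300−201)/(1480.78−1098.30) × (1444.27−1098.30) + 201 = 99/382.48 × 345.97 + 201 ≈ 290.55 → 291.
Sub-indices: SO₂→33, CO→58, PM10→63, O₃→119, NO₂→291. Ranked high→low: 291, 119, 63, 58, 33. Second-highest sub-index = 119.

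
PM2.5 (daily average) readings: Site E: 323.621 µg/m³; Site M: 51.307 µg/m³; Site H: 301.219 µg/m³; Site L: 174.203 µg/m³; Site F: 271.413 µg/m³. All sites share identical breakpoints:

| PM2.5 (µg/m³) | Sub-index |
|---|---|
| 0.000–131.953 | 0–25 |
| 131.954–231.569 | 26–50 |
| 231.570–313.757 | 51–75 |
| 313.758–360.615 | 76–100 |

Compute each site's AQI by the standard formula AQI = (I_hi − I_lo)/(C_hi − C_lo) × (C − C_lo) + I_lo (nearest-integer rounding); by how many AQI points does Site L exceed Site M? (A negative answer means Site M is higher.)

26

Site E: 323.621 lies in 313.758–360.615, so I_lo=76, I_hi=100, C_lo=313.758, C_hi=360.615.
(100−76)/(360.615−313.758) × (323.621−313.758) + 76 = 24/46.857 × 9.863 + 76 ≈ 81.05 → 81.
Site M: row 0.000–131.953 (AQI 0–25). (25−0)·(51.307−0.000)/(131.953−0.000) + 0 = 25·51.307/131.953 + 0 ≈ 9.72 → 10.
Site H: 301.219 ∈ [231.570, 313.757] ↔ index [51, 75].
51 + (301.219−231.570)·(75−51)/(313.757−231.570) = 51 + 69.649·24/82.187 ≈ 71.34, so AQI = 71.
Site L: 174.203 lies in 131.954–231.569, so I_lo=26, I_hi=50, C_lo=131.954, C_hi=231.569.
(50−26)/(231.569−131.954) × (174.203−131.954) + 26 = 24/99.615 × 42.249 + 26 ≈ 36.18 → 36.
Site F: row 231.570–313.757 (AQI 51–75). (75−51)·(271.413−231.570)/(313.757−231.570) + 51 = 24·39.843/82.187 + 51 ≈ 62.63 → 63.
AQIs: Site E=81, Site M=10, Site H=71, Site L=36, Site F=63. Site L (36) − Site M (10) = 26.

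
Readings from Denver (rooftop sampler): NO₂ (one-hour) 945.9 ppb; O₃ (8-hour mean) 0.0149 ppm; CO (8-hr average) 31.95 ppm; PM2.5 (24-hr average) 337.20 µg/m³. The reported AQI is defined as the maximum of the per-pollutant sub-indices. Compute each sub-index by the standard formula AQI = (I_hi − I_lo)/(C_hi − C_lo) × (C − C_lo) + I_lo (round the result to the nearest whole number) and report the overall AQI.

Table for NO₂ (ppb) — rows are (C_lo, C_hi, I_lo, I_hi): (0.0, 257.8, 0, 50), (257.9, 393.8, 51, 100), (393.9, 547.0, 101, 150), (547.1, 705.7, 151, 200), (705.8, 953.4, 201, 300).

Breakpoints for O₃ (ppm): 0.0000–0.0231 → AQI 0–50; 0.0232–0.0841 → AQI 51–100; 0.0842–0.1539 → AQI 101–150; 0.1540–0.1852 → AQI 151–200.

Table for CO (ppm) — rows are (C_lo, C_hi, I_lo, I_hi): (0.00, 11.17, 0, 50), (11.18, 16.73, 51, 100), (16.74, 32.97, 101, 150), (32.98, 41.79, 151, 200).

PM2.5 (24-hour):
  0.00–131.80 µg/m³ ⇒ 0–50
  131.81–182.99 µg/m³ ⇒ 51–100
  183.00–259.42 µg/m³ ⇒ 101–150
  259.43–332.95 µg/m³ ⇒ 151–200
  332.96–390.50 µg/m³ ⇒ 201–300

297

NO₂ 945.9: bracket 705.8–953.4 → index 201–300; slope 99/247.6, offset 240.1.
AQI = 201 + 99/247.6·240.1 ≈ 297.00 ⇒ 297.
O₃: 0.0149 ∈ [0.0000, 0.0231] ↔ index [0, 50].
0 + (0.0149−0.0000)·(50−0)/(0.0231−0.0000) = 0 + 0.0149·50/0.0231 ≈ 32.25, so AQI = 32.
CO: 31.95 ∈ [16.74, 32.97] ↔ index [101, 150].
101 + (31.95−16.74)·(150−101)/(32.97−16.74) = 101 + 15.21·49/16.23 ≈ 146.92, so AQI = 147.
PM2.5: row 332.96–390.50 (AQI 201–300). (300−201)·(337.20−332.96)/(390.50−332.96) + 201 = 99·4.24/57.54 + 201 ≈ 208.30 → 208.
Sub-indices: NO₂→297, O₃→32, CO→147, PM2.5→208. Overall AQI = max = 297; dominant pollutant is NO₂.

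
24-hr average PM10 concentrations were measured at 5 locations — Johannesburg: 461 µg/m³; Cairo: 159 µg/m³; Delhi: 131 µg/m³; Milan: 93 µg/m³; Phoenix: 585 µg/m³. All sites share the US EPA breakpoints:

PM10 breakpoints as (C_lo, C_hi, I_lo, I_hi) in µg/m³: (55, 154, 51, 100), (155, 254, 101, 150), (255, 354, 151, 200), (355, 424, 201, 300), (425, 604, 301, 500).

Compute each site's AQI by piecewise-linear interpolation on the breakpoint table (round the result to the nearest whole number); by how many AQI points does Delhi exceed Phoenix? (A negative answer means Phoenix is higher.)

Johannesburg: row 425–604 (AQI 301–500). (500−301)·(461−425)/(604−425) + 301 = 199·36/179 + 301 ≈ 341.02 → 341.
Cairo: 159 lies in 155–254, so I_lo=101, I_hi=150, C_lo=155, C_hi=254.
(150−101)/(254−155) × (159−155) + 101 = 49/99 × 4 + 101 ≈ 102.98 → 103.
Delhi 131: bracket 55–154 → index 51–100; slope 49/99, offset 76.
AQI = 51 + 49/99·76 ≈ 88.62 ⇒ 89.
Milan: 93 lies in 55–154, so I_lo=51, I_hi=100, C_lo=55, C_hi=154.
(100−51)/(154−55) × (93−55) + 51 = 49/99 × 38 + 51 ≈ 69.81 → 70.
Phoenix: 585 lies in 425–604, so I_lo=301, I_hi=500, C_lo=425, C_hi=604.
(500−301)/(604−425) × (585−425) + 301 = 199/179 × 160 + 301 ≈ 478.88 → 479.
AQIs: Johannesburg=341, Cairo=103, Delhi=89, Milan=70, Phoenix=479. Delhi (89) − Phoenix (479) = -390.

-390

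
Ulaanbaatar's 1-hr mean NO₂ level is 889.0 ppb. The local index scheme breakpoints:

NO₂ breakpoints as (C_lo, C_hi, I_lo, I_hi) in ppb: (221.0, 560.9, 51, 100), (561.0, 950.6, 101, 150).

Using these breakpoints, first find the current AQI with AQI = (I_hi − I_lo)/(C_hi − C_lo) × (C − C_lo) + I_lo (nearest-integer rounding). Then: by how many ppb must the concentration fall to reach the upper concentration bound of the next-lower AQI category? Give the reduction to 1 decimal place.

328.1

NO₂ 889.0: bracket 561.0–950.6 → index 101–150; slope 49/389.6, offset 328.0.
AQI = 101 + 49/389.6·328.0 ≈ 142.25 ⇒ 142.
Current AQI 142 is in the Unhealthy for Sensitive Groups range (101–150). The next-lower category tops out at AQI 100, whose upper concentration bound is 560.9 ppb.
Reduction needed = 889.0 − 560.9 = 328.1 ppb.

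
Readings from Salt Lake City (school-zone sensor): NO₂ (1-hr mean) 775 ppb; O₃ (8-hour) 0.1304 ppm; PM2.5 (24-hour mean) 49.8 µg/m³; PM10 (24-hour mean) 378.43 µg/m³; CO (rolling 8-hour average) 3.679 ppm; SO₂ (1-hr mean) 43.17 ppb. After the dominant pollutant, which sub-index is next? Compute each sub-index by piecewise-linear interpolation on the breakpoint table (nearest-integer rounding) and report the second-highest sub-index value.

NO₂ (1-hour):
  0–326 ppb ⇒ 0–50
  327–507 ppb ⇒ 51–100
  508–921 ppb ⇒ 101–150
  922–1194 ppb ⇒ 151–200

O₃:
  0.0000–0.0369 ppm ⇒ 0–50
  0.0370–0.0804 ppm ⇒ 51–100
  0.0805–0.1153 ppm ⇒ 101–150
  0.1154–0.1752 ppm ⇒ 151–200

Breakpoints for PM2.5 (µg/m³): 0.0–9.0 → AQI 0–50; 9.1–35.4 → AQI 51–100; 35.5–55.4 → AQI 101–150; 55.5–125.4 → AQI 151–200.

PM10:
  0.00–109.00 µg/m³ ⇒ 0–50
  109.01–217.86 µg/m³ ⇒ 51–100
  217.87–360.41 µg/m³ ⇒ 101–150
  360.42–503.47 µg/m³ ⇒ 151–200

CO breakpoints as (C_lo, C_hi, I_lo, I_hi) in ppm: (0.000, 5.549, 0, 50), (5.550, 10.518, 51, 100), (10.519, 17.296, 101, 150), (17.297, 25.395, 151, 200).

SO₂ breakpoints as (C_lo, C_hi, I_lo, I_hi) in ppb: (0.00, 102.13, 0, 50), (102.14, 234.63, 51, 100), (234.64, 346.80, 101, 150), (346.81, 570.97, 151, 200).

NO₂: 775 ∈ [508, 921] ↔ index [101, 150].
101 + (775−508)·(150−101)/(921−508) = 101 + 267·49/413 ≈ 132.68, so AQI = 133.
O₃: row 0.1154–0.1752 (AQI 151–200). (200−151)·(0.1304−0.1154)/(0.1752−0.1154) + 151 = 49·0.0150/0.0598 + 151 ≈ 163.29 → 163.
PM2.5: 49.8 ∈ [35.5, 55.4] ↔ index [101, 150].
101 + (49.8−35.5)·(150−101)/(55.4−35.5) = 101 + 14.3·49/19.9 ≈ 136.21, so AQI = 136.
PM10: 378.43 ∈ [360.42, 503.47] ↔ index [151, 200].
151 + (378.43−360.42)·(200−151)/(503.47−360.42) = 151 + 18.01·49/143.05 ≈ 157.17, so AQI = 157.
CO: 3.679 lies in 0.000–5.549, so I_lo=0, I_hi=50, C_lo=0.000, C_hi=5.549.
(50−0)/(5.549−0.000) × (3.679−0.000) + 0 = 50/5.549 × 3.679 + 0 ≈ 33.15 → 33.
SO₂: 43.17 ∈ [0.00, 102.13] ↔ index [0, 50].
0 + (43.17−0.00)·(50−0)/(102.13−0.00) = 0 + 43.17·50/102.13 ≈ 21.13, so AQI = 21.
Sub-indices: NO₂→133, O₃→163, PM2.5→136, PM10→157, CO→33, SO₂→21. Ranked high→low: 163, 157, 136, 133, 33, 21. Second-highest sub-index = 157.

157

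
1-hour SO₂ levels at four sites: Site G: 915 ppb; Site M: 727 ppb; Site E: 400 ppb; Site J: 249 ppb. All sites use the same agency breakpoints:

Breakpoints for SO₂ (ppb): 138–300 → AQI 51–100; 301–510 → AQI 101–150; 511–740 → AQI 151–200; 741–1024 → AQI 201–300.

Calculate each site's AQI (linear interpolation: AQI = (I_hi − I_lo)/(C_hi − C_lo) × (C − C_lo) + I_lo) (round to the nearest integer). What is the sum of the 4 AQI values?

668

Site G 915: bracket 741–1024 → index 201–300; slope 99/283, offset 174.
AQI = 201 + 99/283·174 ≈ 261.87 ⇒ 262.
Site M: 727 ∈ [511, 740] ↔ index [151, 200].
151 + (727−511)·(200−151)/(740−511) = 151 + 216·49/229 ≈ 197.22, so AQI = 197.
Site E: 400 lies in 301–510, so I_lo=101, I_hi=150, C_lo=301, C_hi=510.
(150−101)/(510−301) × (400−301) + 101 = 49/209 × 99 + 101 ≈ 124.21 → 124.
Site J: 249 lies in 138–300, so I_lo=51, I_hi=100, C_lo=138, C_hi=300.
(100−51)/(300−138) × (249−138) + 51 = 49/162 × 111 + 51 ≈ 84.57 → 85.
AQIs: Site G=262, Site M=197, Site E=124, Site J=85. Sum = 262 + 197 + 124 + 85 = 668.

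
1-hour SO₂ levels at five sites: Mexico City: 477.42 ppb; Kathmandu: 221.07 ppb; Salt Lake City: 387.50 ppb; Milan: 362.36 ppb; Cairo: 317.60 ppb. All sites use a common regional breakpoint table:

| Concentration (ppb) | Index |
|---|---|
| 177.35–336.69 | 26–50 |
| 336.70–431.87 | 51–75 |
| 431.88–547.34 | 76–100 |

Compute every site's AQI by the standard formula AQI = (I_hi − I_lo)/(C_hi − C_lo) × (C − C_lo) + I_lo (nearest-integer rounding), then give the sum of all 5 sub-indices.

286

Mexico City: row 431.88–547.34 (AQI 76–100). (100−76)·(477.42−431.88)/(547.34−431.88) + 76 = 24·45.54/115.46 + 76 ≈ 85.47 → 85.
Kathmandu 221.07: bracket 177.35–336.69 → index 26–50; slope 24/159.34, offset 43.72.
AQI = 26 + 24/159.34·43.72 ≈ 32.59 ⇒ 33.
Salt Lake City 387.50: bracket 336.70–431.87 → index 51–75; slope 24/95.17, offset 50.80.
AQI = 51 + 24/95.17·50.80 ≈ 63.81 ⇒ 64.
Milan 362.36: bracket 336.70–431.87 → index 51–75; slope 24/95.17, offset 25.66.
AQI = 51 + 24/95.17·25.66 ≈ 57.47 ⇒ 57.
Cairo: 317.60 lies in 177.35–336.69, so I_lo=26, I_hi=50, C_lo=177.35, C_hi=336.69.
(50−26)/(336.69−177.35) × (317.60−177.35) + 26 = 24/159.34 × 140.25 + 26 ≈ 47.12 → 47.
AQIs: Mexico City=85, Kathmandu=33, Salt Lake City=64, Milan=57, Cairo=47. Sum = 85 + 33 + 64 + 57 + 47 = 286.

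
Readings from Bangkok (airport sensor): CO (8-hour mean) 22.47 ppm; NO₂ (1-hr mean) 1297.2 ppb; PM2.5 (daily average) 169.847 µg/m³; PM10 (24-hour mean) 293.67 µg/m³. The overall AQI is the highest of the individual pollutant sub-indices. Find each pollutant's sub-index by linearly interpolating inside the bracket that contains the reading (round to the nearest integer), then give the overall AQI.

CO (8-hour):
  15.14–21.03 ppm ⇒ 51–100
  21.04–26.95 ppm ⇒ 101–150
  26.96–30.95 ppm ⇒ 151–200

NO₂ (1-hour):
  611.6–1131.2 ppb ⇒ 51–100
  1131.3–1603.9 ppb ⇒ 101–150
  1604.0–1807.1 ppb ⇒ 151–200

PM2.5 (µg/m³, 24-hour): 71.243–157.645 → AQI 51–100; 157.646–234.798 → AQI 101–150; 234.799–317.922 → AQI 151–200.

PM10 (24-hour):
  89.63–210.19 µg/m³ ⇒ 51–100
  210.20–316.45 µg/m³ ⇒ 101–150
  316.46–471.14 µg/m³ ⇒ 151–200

139

CO: 22.47 ∈ [21.04, 26.95] ↔ index [101, 150].
101 + (22.47−21.04)·(150−101)/(26.95−21.04) = 101 + 1.43·49/5.91 ≈ 112.86, so AQI = 113.
NO₂: 1297.2 lies in 1131.3–1603.9, so I_lo=101, I_hi=150, C_lo=1131.3, C_hi=1603.9.
(150−101)/(1603.9−1131.3) × (1297.2−1131.3) + 101 = 49/472.6 × 165.9 + 101 ≈ 118.20 → 118.
PM2.5 169.847: bracket 157.646–234.798 → index 101–150; slope 49/77.152, offset 12.201.
AQI = 101 + 49/77.152·12.201 ≈ 108.75 ⇒ 109.
PM10: 293.67 lies in 210.20–316.45, so I_lo=101, I_hi=150, C_lo=210.20, C_hi=316.45.
(150−101)/(316.45−210.20) × (293.67−210.20) + 101 = 49/106.25 × 83.47 + 101 ≈ 139.49 → 139.
Sub-indices: CO→113, NO₂→118, PM2.5→109, PM10→139. Overall AQI = max = 139; dominant pollutant is PM10.
AQI 139: Unhealthy for Sensitive Groups.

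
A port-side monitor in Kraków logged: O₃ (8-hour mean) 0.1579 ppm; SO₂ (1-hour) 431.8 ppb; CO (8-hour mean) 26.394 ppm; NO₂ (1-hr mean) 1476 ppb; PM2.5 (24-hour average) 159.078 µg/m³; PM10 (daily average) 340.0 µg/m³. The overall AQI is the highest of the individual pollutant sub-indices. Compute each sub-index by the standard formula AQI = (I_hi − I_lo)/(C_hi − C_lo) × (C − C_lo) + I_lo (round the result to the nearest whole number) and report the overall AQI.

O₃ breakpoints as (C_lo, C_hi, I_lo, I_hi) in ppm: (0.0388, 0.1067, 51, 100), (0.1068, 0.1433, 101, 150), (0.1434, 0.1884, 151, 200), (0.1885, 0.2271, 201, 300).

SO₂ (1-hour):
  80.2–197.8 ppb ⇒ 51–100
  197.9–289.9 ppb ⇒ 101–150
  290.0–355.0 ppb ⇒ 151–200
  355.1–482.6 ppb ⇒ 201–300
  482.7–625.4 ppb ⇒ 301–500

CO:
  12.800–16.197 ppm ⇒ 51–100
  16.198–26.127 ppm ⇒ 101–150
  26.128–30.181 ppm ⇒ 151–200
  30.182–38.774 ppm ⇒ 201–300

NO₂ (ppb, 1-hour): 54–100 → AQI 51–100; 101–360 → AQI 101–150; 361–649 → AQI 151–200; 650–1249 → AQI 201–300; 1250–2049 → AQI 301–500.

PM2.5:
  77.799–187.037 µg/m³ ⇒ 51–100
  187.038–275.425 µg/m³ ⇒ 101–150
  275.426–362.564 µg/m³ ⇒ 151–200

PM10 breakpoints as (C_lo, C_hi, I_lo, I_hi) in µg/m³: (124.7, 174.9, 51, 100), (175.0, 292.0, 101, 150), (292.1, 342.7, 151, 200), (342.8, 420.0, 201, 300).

357

O₃: 0.1579 lies in 0.1434–0.1884, so I_lo=151, I_hi=200, C_lo=0.1434, C_hi=0.1884.
(200−151)/(0.1884−0.1434) × (0.1579−0.1434) + 151 = 49/0.0450 × 0.0145 + 151 ≈ 166.79 → 167.
SO₂: 431.8 ∈ [355.1, 482.6] ↔ index [201, 300].
201 + (431.8−355.1)·(300−201)/(482.6−355.1) = 201 + 76.7·99/127.5 ≈ 260.56, so AQI = 261.
CO 26.394: bracket 26.128–30.181 → index 151–200; slope 49/4.053, offset 0.266.
AQI = 151 + 49/4.053·0.266 ≈ 154.22 ⇒ 154.
NO₂: 1476 lies in 1250–2049, so I_lo=301, I_hi=500, C_lo=1250, C_hi=2049.
(500−301)/(2049−1250) × (1476−1250) + 301 = 199/799 × 226 + 301 ≈ 357.29 → 357.
PM2.5: 159.078 lies in 77.799–187.037, so I_lo=51, I_hi=100, C_lo=77.799, C_hi=187.037.
(100−51)/(187.037−77.799) × (159.078−77.799) + 51 = 49/109.238 × 81.279 + 51 ≈ 87.46 → 87.
PM10: 340.0 lies in 292.1–342.7, so I_lo=151, I_hi=200, C_lo=292.1, C_hi=342.7.
(200−151)/(342.7−292.1) × (340.0−292.1) + 151 = 49/50.6 × 47.9 + 151 ≈ 197.39 → 197.
Sub-indices: O₃→167, SO₂→261, CO→154, NO₂→357, PM2.5→87, PM10→197. Overall AQI = max = 357; dominant pollutant is NO₂.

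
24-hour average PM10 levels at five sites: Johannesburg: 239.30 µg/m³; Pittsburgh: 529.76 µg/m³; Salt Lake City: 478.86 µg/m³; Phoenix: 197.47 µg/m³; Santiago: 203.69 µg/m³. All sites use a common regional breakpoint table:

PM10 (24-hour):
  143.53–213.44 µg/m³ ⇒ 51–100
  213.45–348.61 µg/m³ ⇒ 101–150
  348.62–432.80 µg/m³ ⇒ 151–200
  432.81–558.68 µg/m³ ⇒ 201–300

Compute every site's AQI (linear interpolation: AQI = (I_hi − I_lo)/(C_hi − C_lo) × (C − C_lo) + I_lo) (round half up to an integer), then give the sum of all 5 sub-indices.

Johannesburg 239.30: bracket 213.45–348.61 → index 101–150; slope 49/135.16, offset 25.85.
AQI = 101 + 49/135.16·25.85 ≈ 110.37 ⇒ 110.
Pittsburgh 529.76: bracket 432.81–558.68 → index 201–300; slope 99/125.87, offset 96.95.
AQI = 201 + 99/125.87·96.95 ≈ 277.25 ⇒ 277.
Salt Lake City: row 432.81–558.68 (AQI 201–300). (300−201)·(478.86−432.81)/(558.68−432.81) + 201 = 99·46.05/125.87 + 201 ≈ 237.22 → 237.
Phoenix: row 143.53–213.44 (AQI 51–100). (100−51)·(197.47−143.53)/(213.44−143.53) + 51 = 49·53.94/69.91 + 51 ≈ 88.81 → 89.
Santiago: 203.69 ∈ [143.53, 213.44] ↔ index [51, 100].
51 + (203.69−143.53)·(100−51)/(213.44−143.53) = 51 + 60.16·49/69.91 ≈ 93.17, so AQI = 93.
AQIs: Johannesburg=110, Pittsburgh=277, Salt Lake City=237, Phoenix=89, Santiago=93. Sum = 110 + 277 + 237 + 89 + 93 = 806.

806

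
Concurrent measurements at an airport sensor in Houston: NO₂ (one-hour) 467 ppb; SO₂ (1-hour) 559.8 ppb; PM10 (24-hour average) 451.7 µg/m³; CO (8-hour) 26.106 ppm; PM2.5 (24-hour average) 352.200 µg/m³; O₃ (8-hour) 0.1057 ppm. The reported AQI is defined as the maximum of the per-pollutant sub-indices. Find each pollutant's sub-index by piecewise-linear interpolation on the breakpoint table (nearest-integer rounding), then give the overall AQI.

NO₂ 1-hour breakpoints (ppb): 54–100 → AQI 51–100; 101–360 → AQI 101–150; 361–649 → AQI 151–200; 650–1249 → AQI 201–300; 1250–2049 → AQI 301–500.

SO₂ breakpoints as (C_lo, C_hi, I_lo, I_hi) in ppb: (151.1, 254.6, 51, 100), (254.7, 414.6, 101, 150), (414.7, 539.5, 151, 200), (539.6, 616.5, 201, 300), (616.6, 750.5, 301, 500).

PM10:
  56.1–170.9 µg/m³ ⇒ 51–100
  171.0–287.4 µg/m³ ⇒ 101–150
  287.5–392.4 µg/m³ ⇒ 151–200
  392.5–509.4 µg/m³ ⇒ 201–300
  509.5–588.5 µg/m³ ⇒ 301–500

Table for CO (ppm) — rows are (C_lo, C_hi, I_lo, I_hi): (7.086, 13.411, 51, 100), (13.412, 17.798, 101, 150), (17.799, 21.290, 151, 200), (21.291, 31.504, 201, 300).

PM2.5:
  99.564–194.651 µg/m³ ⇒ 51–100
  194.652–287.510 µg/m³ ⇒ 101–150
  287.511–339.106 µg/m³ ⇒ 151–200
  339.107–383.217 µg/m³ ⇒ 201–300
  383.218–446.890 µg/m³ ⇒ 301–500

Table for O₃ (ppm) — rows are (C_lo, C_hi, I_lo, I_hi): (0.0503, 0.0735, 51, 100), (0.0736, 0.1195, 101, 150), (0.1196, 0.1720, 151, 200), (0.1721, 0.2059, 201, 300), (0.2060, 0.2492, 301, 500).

NO₂ 467: bracket 361–649 → index 151–200; slope 49/288, offset 106.
AQI = 151 + 49/288·106 ≈ 169.03 ⇒ 169.
SO₂: 559.8 ∈ [539.6, 616.5] ↔ index [201, 300].
201 + (559.8−539.6)·(300−201)/(616.5−539.6) = 201 + 20.2·99/76.9 ≈ 227.01, so AQI = 227.
PM10 451.7: bracket 392.5–509.4 → index 201–300; slope 99/116.9, offset 59.2.
AQI = 201 + 99/116.9·59.2 ≈ 251.14 ⇒ 251.
CO 26.106: bracket 21.291–31.504 → index 201–300; slope 99/10.213, offset 4.815.
AQI = 201 + 99/10.213·4.815 ≈ 247.67 ⇒ 248.
PM2.5: 352.200 ∈ [339.107, 383.217] ↔ index [201, 300].
201 + (352.200−339.107)·(300−201)/(383.217−339.107) = 201 + 13.093·99/44.110 ≈ 230.39, so AQI = 230.
O₃: row 0.0736–0.1195 (AQI 101–150). (150−101)·(0.1057−0.0736)/(0.1195−0.0736) + 101 = 49·0.0321/0.0459 + 101 ≈ 135.27 → 135.
Sub-indices: NO₂→169, SO₂→227, PM10→251, CO→248, PM2.5→230, O₃→135. Overall AQI = max = 251; dominant pollutant is PM10.

251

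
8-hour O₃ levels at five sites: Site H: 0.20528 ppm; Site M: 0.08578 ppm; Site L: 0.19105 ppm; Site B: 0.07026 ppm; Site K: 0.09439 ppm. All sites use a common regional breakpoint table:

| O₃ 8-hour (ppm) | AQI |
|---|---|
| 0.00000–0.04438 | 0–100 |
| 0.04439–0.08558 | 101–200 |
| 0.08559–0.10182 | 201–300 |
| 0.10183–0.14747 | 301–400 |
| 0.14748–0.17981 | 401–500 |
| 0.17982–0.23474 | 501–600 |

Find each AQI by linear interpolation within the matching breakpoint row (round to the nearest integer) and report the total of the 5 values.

1688

Site H: 0.20528 ∈ [0.17982, 0.23474] ↔ index [501, 600].
501 + (0.20528−0.17982)·(600−501)/(0.23474−0.17982) = 501 + 0.02546·99/0.05492 ≈ 546.89, so AQI = 547.
Site M: 0.08578 ∈ [0.08559, 0.10182] ↔ index [201, 300].
201 + (0.08578−0.08559)·(300−201)/(0.10182−0.08559) = 201 + 0.00019·99/0.01623 ≈ 202.16, so AQI = 202.
Site L 0.19105: bracket 0.17982–0.23474 → index 501–600; slope 99/0.05492, offset 0.01123.
AQI = 501 + 99/0.05492·0.01123 ≈ 521.24 ⇒ 521.
Site B 0.07026: bracket 0.04439–0.08558 → index 101–200; slope 99/0.04119, offset 0.02587.
AQI = 101 + 99/0.04119·0.02587 ≈ 163.18 ⇒ 163.
Site K 0.09439: bracket 0.08559–0.10182 → index 201–300; slope 99/0.01623, offset 0.00880.
AQI = 201 + 99/0.01623·0.00880 ≈ 254.68 ⇒ 255.
AQIs: Site H=547, Site M=202, Site L=521, Site B=163, Site K=255. Sum = 547 + 202 + 521 + 163 + 255 = 1688.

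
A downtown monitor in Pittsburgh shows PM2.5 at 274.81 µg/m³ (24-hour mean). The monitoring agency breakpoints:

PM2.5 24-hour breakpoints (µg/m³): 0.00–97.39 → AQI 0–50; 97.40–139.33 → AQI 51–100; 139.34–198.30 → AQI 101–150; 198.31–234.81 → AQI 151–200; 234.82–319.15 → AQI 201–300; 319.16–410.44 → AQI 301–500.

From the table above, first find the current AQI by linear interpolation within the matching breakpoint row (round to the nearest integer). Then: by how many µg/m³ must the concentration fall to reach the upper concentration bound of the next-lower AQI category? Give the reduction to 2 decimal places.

PM2.5: 274.81 ∈ [234.82, 319.15] ↔ index [201, 300].
201 + (274.81−234.82)·(300−201)/(319.15−234.82) = 201 + 39.99·99/84.33 ≈ 247.95, so AQI = 248.
Current AQI 248 is in the Very Unhealthy range (201–300). The next-lower category tops out at AQI 200, whose upper concentration bound is 234.81 µg/m³.
Reduction needed = 274.81 − 234.81 = 40.00 µg/m³.

40.00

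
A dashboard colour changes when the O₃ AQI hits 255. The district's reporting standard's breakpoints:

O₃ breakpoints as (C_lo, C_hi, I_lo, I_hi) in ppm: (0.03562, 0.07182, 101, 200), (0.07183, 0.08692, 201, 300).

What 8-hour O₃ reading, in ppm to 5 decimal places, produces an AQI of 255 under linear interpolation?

AQI 255 lies in the 201–300 band, which corresponds to 0.07183–0.08692 ppm.
C = 0.07183 + (255−201)×(0.08692−0.07183)/(300−201) = 0.07183 + 54×0.01509/99 ≈ 0.0800609 ppm → 0.08006 ppm to 5 dp.

0.08006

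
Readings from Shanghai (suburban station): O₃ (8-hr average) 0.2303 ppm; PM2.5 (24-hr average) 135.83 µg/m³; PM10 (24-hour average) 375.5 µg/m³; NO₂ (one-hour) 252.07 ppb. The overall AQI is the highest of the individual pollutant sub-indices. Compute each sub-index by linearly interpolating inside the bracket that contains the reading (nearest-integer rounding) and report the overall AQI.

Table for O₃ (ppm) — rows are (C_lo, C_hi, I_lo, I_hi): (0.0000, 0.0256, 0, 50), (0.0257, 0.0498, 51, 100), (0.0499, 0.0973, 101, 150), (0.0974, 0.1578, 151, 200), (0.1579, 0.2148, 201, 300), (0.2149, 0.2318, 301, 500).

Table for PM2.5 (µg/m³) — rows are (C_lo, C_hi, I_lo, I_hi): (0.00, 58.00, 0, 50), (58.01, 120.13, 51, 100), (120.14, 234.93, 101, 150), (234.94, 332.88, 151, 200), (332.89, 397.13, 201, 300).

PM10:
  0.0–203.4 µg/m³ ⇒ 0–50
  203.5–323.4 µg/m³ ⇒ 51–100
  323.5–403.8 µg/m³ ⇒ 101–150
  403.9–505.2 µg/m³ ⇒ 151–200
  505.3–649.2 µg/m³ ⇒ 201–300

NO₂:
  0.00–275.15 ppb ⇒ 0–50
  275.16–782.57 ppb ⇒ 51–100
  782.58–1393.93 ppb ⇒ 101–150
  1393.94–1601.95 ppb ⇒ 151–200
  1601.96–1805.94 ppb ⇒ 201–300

482

O₃: row 0.2149–0.2318 (AQI 301–500). (500−301)·(0.2303−0.2149)/(0.2318−0.2149) + 301 = 199·0.0154/0.0169 + 301 ≈ 482.34 → 482.
PM2.5: 135.83 lies in 120.14–234.93, so I_lo=101, I_hi=150, C_lo=120.14, C_hi=234.93.
(150−101)/(234.93−120.14) × (135.83−120.14) + 101 = 49/114.79 × 15.69 + 101 ≈ 107.70 → 108.
PM10 375.5: bracket 323.5–403.8 → index 101–150; slope 49/80.3, offset 52.0.
AQI = 101 + 49/80.3·52.0 ≈ 132.73 ⇒ 133.
NO₂: row 0.00–275.15 (AQI 0–50). (50−0)·(252.07−0.00)/(275.15−0.00) + 0 = 50·252.07/275.15 + 0 ≈ 45.81 → 46.
Sub-indices: O₃→482, PM2.5→108, PM10→133, NO₂→46. Overall AQI = max = 482; dominant pollutant is O₃.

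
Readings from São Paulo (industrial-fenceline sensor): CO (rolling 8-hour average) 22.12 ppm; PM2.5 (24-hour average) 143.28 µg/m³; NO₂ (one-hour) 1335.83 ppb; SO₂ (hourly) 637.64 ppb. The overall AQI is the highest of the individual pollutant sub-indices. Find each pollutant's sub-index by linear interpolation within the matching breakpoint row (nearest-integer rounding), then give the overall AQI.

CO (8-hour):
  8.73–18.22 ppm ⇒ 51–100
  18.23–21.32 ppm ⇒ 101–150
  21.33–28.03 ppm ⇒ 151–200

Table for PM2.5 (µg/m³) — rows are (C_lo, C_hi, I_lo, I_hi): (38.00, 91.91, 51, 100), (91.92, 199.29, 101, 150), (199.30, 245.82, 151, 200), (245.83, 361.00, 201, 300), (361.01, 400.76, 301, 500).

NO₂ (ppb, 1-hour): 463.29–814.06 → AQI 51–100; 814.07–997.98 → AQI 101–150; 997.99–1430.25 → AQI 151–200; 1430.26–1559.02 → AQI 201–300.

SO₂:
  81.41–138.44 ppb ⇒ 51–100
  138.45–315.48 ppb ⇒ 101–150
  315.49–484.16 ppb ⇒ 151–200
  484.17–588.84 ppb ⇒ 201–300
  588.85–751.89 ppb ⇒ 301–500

361

CO: 22.12 lies in 21.33–28.03, so I_lo=151, I_hi=200, C_lo=21.33, C_hi=28.03.
(200−151)/(28.03−21.33) × (22.12−21.33) + 151 = 49/6.70 × 0.79 + 151 ≈ 156.78 → 157.
PM2.5 143.28: bracket 91.92–199.29 → index 101–150; slope 49/107.37, offset 51.36.
AQI = 101 + 49/107.37·51.36 ≈ 124.44 ⇒ 124.
NO₂: row 997.99–1430.25 (AQI 151–200). (200−151)·(1335.83−997.99)/(1430.25−997.99) + 151 = 49·337.84/432.26 + 151 ≈ 189.30 → 189.
SO₂: 637.64 lies in 588.85–751.89, so I_lo=301, I_hi=500, C_lo=588.85, C_hi=751.89.
(500−301)/(751.89−588.85) × (637.64−588.85) + 301 = 199/163.04 × 48.79 + 301 ≈ 360.55 → 361.
Sub-indices: CO→157, PM2.5→124, NO₂→189, SO₂→361. Overall AQI = max = 361; dominant pollutant is SO₂.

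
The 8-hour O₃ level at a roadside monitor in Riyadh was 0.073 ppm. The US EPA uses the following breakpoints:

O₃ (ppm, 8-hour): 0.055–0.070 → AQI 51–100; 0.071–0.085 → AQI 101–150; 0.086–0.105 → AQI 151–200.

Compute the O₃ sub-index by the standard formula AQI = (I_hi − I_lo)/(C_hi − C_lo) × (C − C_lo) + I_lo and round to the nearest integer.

108

O₃: 0.073 ∈ [0.071, 0.085] ↔ index [101, 150].
101 + (0.073−0.071)·(150−101)/(0.085−0.071) = 101 + 0.002·49/0.014 ≈ 108.00, so AQI = 108.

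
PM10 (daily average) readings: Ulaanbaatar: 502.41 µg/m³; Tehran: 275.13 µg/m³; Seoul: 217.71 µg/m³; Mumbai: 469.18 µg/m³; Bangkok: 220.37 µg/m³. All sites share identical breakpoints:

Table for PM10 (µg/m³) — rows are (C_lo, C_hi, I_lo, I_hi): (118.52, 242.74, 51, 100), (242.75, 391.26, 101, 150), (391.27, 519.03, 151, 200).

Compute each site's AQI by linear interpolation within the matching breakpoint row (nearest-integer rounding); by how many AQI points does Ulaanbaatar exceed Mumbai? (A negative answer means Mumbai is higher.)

13

Ulaanbaatar: 502.41 lies in 391.27–519.03, so I_lo=151, I_hi=200, C_lo=391.27, C_hi=519.03.
(200−151)/(519.03−391.27) × (502.41−391.27) + 151 = 49/127.76 × 111.14 + 151 ≈ 193.63 → 194.
Tehran: 275.13 lies in 242.75–391.26, so I_lo=101, I_hi=150, C_lo=242.75, C_hi=391.26.
(150−101)/(391.26−242.75) × (275.13−242.75) + 101 = 49/148.51 × 32.38 + 101 ≈ 111.68 → 112.
Seoul: 217.71 lies in 118.52–242.74, so I_lo=51, I_hi=100, C_lo=118.52, C_hi=242.74.
(100−51)/(242.74−118.52) × (217.71−118.52) + 51 = 49/124.22 × 99.19 + 51 ≈ 90.13 → 90.
Mumbai: row 391.27–519.03 (AQI 151–200). (200−151)·(469.18−391.27)/(519.03−391.27) + 151 = 49·77.91/127.76 + 151 ≈ 180.88 → 181.
Bangkok: 220.37 ∈ [118.52, 242.74] ↔ index [51, 100].
51 + (220.37−118.52)·(100−51)/(242.74−118.52) = 51 + 101.85·49/124.22 ≈ 91.18, so AQI = 91.
AQIs: Ulaanbaatar=194, Tehran=112, Seoul=90, Mumbai=181, Bangkok=91. Ulaanbaatar (194) − Mumbai (181) = 13.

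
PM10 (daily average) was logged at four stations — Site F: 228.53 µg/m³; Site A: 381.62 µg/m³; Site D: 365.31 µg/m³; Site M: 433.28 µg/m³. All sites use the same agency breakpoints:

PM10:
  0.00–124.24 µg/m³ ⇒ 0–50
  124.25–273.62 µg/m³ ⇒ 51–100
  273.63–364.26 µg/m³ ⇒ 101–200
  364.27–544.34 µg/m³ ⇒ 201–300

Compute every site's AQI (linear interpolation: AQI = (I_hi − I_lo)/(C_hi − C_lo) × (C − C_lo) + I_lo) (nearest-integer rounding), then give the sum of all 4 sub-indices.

Site F: row 124.25–273.62 (AQI 51–100). (100−51)·(228.53−124.25)/(273.62−124.25) + 51 = 49·104.28/149.37 + 51 ≈ 85.21 → 85.
Site A 381.62: bracket 364.27–544.34 → index 201–300; slope 99/180.07, offset 17.35.
AQI = 201 + 99/180.07·17.35 ≈ 210.54 ⇒ 211.
Site D: 365.31 lies in 364.27–544.34, so I_lo=201, I_hi=300, C_lo=364.27, C_hi=544.34.
(300−201)/(544.34−364.27) × (365.31−364.27) + 201 = 99/180.07 × 1.04 + 201 ≈ 201.57 → 202.
Site M: 433.28 ∈ [364.27, 544.34] ↔ index [201, 300].
201 + (433.28−364.27)·(300−201)/(544.34−364.27) = 201 + 69.01·99/180.07 ≈ 238.94, so AQI = 239.
AQIs: Site F=85, Site A=211, Site D=202, Site M=239. Sum = 85 + 211 + 202 + 239 = 737.

737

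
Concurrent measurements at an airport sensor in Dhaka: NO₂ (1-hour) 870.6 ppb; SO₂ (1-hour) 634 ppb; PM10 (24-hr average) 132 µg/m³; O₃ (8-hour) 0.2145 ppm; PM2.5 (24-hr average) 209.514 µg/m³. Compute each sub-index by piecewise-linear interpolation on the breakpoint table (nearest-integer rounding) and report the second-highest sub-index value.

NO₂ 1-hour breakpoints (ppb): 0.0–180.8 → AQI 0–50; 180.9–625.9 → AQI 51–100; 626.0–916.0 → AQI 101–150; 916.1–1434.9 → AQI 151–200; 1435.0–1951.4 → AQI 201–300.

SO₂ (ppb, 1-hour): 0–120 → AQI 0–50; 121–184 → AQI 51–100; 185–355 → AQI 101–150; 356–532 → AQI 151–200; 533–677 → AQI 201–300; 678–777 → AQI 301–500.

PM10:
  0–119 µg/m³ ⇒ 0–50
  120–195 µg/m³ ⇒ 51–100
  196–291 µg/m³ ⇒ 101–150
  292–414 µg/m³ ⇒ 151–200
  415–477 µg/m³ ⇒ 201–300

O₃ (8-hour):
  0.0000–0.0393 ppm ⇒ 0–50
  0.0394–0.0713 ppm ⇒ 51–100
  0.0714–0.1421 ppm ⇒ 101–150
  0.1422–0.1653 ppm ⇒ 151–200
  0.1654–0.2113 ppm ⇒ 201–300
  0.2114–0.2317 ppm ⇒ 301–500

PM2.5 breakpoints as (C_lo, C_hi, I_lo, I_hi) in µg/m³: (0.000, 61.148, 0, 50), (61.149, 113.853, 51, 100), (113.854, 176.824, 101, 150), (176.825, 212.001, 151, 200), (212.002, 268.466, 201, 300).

NO₂ 870.6: bracket 626.0–916.0 → index 101–150; slope 49/290.0, offset 244.6.
AQI = 101 + 49/290.0·244.6 ≈ 142.33 ⇒ 142.
SO₂: row 533–677 (AQI 201–300). (300−201)·(634−533)/(677−533) + 201 = 99·101/144 + 201 ≈ 270.44 → 270.
PM10 132: bracket 120–195 → index 51–100; slope 49/75, offset 12.
AQI = 51 + 49/75·12 ≈ 58.84 ⇒ 59.
O₃: row 0.2114–0.2317 (AQI 301–500). (500−301)·(0.2145−0.2114)/(0.2317−0.2114) + 301 = 199·0.0031/0.0203 + 301 ≈ 331.39 → 331.
PM2.5 209.514: bracket 176.825–212.001 → index 151–200; slope 49/35.176, offset 32.689.
AQI = 151 + 49/35.176·32.689 ≈ 196.54 ⇒ 197.
Sub-indices: NO₂→142, SO₂→270, PM10→59, O₃→331, PM2.5→197. Ranked high→low: 331, 270, 197, 142, 59. Second-highest sub-index = 270.

270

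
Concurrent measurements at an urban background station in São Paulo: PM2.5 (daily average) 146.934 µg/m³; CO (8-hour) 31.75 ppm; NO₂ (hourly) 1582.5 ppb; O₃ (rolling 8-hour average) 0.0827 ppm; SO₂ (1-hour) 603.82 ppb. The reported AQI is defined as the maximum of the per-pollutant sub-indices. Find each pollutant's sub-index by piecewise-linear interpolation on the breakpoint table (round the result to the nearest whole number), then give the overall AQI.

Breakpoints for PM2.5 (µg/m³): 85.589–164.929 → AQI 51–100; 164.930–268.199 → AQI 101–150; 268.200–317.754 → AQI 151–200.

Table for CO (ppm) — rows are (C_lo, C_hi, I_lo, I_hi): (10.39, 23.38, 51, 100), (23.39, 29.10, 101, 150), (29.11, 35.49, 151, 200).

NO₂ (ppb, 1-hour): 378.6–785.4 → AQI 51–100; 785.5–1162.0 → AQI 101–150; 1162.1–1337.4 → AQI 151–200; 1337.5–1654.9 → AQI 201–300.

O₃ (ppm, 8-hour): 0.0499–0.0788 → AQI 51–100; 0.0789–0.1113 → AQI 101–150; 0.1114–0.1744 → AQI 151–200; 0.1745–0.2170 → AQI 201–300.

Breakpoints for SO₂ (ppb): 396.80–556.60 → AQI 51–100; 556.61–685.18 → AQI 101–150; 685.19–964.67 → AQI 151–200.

PM2.5: 146.934 ∈ [85.589, 164.929] ↔ index [51, 100].
51 + (146.934−85.589)·(100−51)/(164.929−85.589) = 51 + 61.345·49/79.340 ≈ 88.89, so AQI = 89.
CO: 31.75 lies in 29.11–35.49, so I_lo=151, I_hi=200, C_lo=29.11, C_hi=35.49.
(200−151)/(35.49−29.11) × (31.75−29.11) + 151 = 49/6.38 × 2.64 + 151 ≈ 171.28 → 171.
NO₂: 1582.5 ∈ [1337.5, 1654.9] ↔ index [201, 300].
201 + (1582.5−1337.5)·(300−201)/(1654.9−1337.5) = 201 + 245.0·99/317.4 ≈ 277.42, so AQI = 277.
O₃: row 0.0789–0.1113 (AQI 101–150). (150−101)·(0.0827−0.0789)/(0.1113−0.0789) + 101 = 49·0.0038/0.0324 + 101 ≈ 106.75 → 107.
SO₂: row 556.61–685.18 (AQI 101–150). (150−101)·(603.82−556.61)/(685.18−556.61) + 101 = 49·47.21/128.57 + 101 ≈ 118.99 → 119.
Sub-indices: PM2.5→89, CO→171, NO₂→277, O₃→107, SO₂→119. Overall AQI = max = 277; dominant pollutant is NO₂.

277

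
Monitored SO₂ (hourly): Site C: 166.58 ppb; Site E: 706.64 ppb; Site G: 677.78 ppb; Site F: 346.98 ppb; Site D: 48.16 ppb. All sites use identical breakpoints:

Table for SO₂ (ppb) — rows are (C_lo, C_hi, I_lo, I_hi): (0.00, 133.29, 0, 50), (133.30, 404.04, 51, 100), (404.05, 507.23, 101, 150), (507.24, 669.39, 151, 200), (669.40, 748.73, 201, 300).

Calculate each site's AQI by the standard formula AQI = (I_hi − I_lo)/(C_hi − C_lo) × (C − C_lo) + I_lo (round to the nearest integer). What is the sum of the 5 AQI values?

Site C: 166.58 lies in 133.30–404.04, so I_lo=51, I_hi=100, C_lo=133.30, C_hi=404.04.
(100−51)/(404.04−133.30) × (166.58−133.30) + 51 = 49/270.74 × 33.28 + 51 ≈ 57.02 → 57.
Site E: 706.64 lies in 669.40–748.73, so I_lo=201, I_hi=300, C_lo=669.40, C_hi=748.73.
(300−201)/(748.73−669.40) × (706.64−669.40) + 201 = 99/79.33 × 37.24 + 201 ≈ 247.47 → 247.
Site G: 677.78 ∈ [669.40, 748.73] ↔ index [201, 300].
201 + (677.78−669.40)·(300−201)/(748.73−669.40) = 201 + 8.38·99/79.33 ≈ 211.46, so AQI = 211.
Site F 346.98: bracket 133.30–404.04 → index 51–100; slope 49/270.74, offset 213.68.
AQI = 51 + 49/270.74·213.68 ≈ 89.67 ⇒ 90.
Site D 48.16: bracket 0.00–133.29 → index 0–50; slope 50/133.29, offset 48.16.
AQI = 0 + 50/133.29·48.16 ≈ 18.07 ⇒ 18.
AQIs: Site C=57, Site E=247, Site G=211, Site F=90, Site D=18. Sum = 57 + 247 + 211 + 90 + 18 = 623.

623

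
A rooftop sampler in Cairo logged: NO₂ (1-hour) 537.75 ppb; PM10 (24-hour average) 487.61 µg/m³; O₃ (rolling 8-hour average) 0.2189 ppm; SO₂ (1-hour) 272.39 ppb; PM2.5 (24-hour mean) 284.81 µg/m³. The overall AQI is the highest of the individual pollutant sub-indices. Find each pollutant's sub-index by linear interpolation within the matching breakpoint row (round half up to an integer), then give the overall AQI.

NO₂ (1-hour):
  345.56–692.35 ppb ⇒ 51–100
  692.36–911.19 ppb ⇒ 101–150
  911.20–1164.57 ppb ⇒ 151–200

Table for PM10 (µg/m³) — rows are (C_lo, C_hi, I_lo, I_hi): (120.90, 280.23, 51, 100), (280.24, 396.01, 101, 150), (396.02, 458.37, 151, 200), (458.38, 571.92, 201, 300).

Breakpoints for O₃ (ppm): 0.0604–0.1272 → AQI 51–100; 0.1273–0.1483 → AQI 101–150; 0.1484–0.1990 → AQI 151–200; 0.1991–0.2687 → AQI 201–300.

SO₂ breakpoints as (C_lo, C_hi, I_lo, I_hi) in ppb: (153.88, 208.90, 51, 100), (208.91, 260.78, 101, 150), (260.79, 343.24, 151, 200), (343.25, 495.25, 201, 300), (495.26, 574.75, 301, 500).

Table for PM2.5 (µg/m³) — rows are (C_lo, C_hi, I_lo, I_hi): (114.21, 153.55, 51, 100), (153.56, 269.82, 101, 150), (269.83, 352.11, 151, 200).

NO₂: 537.75 lies in 345.56–692.35, so I_lo=51, I_hi=100, C_lo=345.56, C_hi=692.35.
(100−51)/(692.35−345.56) × (537.75−345.56) + 51 = 49/346.79 × 192.19 + 51 ≈ 78.16 → 78.
PM10: 487.61 lies in 458.38–571.92, so I_lo=201, I_hi=300, C_lo=458.38, C_hi=571.92.
(300−201)/(571.92−458.38) × (487.61−458.38) + 201 = 99/113.54 × 29.23 + 201 ≈ 226.49 → 226.
O₃: row 0.1991–0.2687 (AQI 201–300). (300−201)·(0.2189−0.1991)/(0.2687−0.1991) + 201 = 99·0.0198/0.0696 + 201 ≈ 229.16 → 229.
SO₂ 272.39: bracket 260.79–343.24 → index 151–200; slope 49/82.45, offset 11.60.
AQI = 151 + 49/82.45·11.60 ≈ 157.89 ⇒ 158.
PM2.5: 284.81 ∈ [269.83, 352.11] ↔ index [151, 200].
151 + (284.81−269.83)·(200−151)/(352.11−269.83) = 151 + 14.98·49/82.28 ≈ 159.92, so AQI = 160.
Sub-indices: NO₂→78, PM10→226, O₃→229, SO₂→158, PM2.5→160. Overall AQI = max = 229; dominant pollutant is O₃.

229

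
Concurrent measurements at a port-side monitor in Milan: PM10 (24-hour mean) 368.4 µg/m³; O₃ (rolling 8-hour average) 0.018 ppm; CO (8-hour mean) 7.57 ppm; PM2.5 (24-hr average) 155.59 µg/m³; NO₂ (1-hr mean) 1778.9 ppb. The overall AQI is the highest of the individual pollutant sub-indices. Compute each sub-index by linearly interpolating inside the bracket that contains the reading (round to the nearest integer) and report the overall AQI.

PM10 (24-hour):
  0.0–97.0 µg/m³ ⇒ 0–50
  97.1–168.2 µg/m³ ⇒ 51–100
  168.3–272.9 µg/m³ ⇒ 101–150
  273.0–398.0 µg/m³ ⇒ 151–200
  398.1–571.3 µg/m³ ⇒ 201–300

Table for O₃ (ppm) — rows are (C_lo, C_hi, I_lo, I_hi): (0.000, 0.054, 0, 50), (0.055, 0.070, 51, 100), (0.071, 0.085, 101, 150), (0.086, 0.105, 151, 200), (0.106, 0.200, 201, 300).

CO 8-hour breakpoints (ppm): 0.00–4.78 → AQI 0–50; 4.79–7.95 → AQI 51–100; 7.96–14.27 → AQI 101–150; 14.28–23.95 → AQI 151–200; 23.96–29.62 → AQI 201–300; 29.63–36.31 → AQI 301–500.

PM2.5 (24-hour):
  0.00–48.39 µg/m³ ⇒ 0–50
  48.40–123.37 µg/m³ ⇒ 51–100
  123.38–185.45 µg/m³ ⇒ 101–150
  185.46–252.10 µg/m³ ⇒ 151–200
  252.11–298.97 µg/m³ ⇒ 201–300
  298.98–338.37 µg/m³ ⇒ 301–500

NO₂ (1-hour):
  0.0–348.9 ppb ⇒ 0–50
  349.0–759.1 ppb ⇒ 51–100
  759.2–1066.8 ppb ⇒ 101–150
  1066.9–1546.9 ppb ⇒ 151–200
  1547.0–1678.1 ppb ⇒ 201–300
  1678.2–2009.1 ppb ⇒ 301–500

362

PM10 368.4: bracket 273.0–398.0 → index 151–200; slope 49/125.0, offset 95.4.
AQI = 151 + 49/125.0·95.4 ≈ 188.40 ⇒ 188.
O₃: row 0.000–0.054 (AQI 0–50). (50−0)·(0.018−0.000)/(0.054−0.000) + 0 = 50·0.018/0.054 + 0 ≈ 16.67 → 17.
CO: 7.57 ∈ [4.79, 7.95] ↔ index [51, 100].
51 + (7.57−4.79)·(100−51)/(7.95−4.79) = 51 + 2.78·49/3.16 ≈ 94.11, so AQI = 94.
PM2.5: 155.59 ∈ [123.38, 185.45] ↔ index [101, 150].
101 + (155.59−123.38)·(150−101)/(185.45−123.38) = 101 + 32.21·49/62.07 ≈ 126.43, so AQI = 126.
NO₂: 1778.9 lies in 1678.2–2009.1, so I_lo=301, I_hi=500, C_lo=1678.2, C_hi=2009.1.
(500−301)/(2009.1−1678.2) × (1778.9−1678.2) + 301 = 199/330.9 × 100.7 + 301 ≈ 361.56 → 362.
Sub-indices: PM10→188, O₃→17, CO→94, PM2.5→126, NO₂→362. Overall AQI = max = 362; dominant pollutant is NO₂.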